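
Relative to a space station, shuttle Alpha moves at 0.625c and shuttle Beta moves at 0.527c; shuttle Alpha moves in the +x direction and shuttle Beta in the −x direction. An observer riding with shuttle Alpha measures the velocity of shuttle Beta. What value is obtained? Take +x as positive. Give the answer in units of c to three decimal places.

β_A = 0.625, β_B = -0.527.
Transform to A's frame with the inverse velocity-addition law: u' = (u − v)/(1 − uv/c²), taking u = β_B and v = β_A.
u' = (-0.527 − 0.625) / (1 − (0.625)(-0.527)) = -1.1520/1.3294 = -0.8666.

-0.867c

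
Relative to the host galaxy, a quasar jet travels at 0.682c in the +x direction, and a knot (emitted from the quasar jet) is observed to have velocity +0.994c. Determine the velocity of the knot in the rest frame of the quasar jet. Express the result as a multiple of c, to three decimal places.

+0.969c

Invert the composition law: u' = (u − v)/(1 − uv/c²).
u' = (0.994 − 0.682) / (1 − (0.994)(0.682)) = 0.3120/0.3221 = 0.9687.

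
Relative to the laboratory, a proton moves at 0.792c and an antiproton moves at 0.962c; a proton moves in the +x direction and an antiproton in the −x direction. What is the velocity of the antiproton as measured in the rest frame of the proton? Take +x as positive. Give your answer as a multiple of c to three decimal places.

β_A = 0.792, β_B = -0.962.
Transform to A's frame with the inverse velocity-addition law: u' = (u − v)/(1 − uv/c²), taking u = β_B and v = β_A.
u' = (-0.962 − 0.792) / (1 − (0.792)(-0.962)) = -1.7540/1.7619 = -0.9955.

-0.996c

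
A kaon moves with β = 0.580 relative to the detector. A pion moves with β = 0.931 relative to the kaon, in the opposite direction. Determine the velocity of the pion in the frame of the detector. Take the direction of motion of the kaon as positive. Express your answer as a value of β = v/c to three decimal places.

With v = 0.580 and u' = -0.931 (in units of c),
u = (u' + v)/(1 + u'v/c²):
u = (-0.931 + 0.580) / (1 + (-0.931)·0.580) = -0.3510/0.4600 = -0.7630

β = -0.763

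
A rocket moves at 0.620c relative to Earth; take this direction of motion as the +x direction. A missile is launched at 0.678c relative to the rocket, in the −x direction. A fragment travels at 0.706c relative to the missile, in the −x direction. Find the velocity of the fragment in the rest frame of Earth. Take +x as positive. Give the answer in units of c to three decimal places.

Apply u = (u' + v)/(1 + u'v/c²) successively, working outward toward Earth.
Start: velocity of the rocket relative to Earth = 0.6200c.
Compose with the missile (u' = -0.678 in the rocket frame): u_1 = (-0.678 + 0.620) / (1 + (-0.678)·0.620) = -0.0580/0.5796 = -0.1001.
Compose with the fragment (u' = -0.706 in the missile frame): u_2 = (-0.706 + (-0.100)) / (1 + (-0.706)·(-0.100)) = -0.8061/1.0706 = -0.7529.

-0.753c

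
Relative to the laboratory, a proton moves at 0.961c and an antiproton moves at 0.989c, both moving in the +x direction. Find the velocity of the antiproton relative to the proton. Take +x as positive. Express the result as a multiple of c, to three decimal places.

+0.565c

β_A = 0.961, β_B = 0.989.
Transform to A's frame with the inverse velocity-addition law: u' = (u − v)/(1 − uv/c²), taking u = β_B and v = β_A.
u' = (0.989 − 0.961) / (1 − (0.961)(0.989)) = 0.0280/0.0496 = 0.5648.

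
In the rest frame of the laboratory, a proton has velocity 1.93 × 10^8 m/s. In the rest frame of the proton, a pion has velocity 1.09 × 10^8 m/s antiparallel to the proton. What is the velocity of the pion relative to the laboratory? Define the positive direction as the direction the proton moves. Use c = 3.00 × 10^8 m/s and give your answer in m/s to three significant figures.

In units of c (dividing by 3.00 × 10^8 m/s): v = 0.643, u' = -0.363.
u = (u' + v)/(1 + u'v/c²):
u = (-0.363 + 0.643) / (1 + (-0.363)·0.643) = 0.2800/0.7663 = 0.3654
Converting back: u = 0.3654 × 3.00 × 10^8 m/s.

+1.10 × 10^8 m/s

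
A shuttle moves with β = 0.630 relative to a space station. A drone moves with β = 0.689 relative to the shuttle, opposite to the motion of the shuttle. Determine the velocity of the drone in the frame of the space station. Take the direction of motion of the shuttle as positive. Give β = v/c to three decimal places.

β = -0.104

With v = 0.630 and u' = -0.689 (in units of c),
u = (u' + v)/(1 + u'v/c²):
u = (-0.689 + 0.630) / (1 + (-0.689)·0.630) = -0.0590/0.5659 = -0.1043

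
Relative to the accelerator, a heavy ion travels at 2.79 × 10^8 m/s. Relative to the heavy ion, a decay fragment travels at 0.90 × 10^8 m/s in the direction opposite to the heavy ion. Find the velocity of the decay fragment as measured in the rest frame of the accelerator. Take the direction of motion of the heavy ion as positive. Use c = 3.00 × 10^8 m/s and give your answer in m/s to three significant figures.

In units of c (dividing by 3.00 × 10^8 m/s): v = 0.930, u' = -0.300.
u = (u' + v)/(1 + u'v/c²):
u = (-0.300 + 0.930) / (1 + (-0.300)·0.930) = 0.6300/0.7210 = 0.8738
Converting back: u = 0.8738 × 3.00 × 10^8 m/s.

+2.62 × 10^8 m/s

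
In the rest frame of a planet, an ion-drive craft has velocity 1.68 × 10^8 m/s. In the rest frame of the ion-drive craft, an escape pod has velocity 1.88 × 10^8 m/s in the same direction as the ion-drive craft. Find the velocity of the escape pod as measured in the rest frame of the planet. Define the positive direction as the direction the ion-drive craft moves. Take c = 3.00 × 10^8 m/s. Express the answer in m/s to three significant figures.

2.64 × 10^8 m/s

In units of c (dividing by 3.00 × 10^8 m/s): v = 0.560, u' = 0.627.
u = (u' + v)/(1 + u'v/c²):
u = (0.627 + 0.560) / (1 + 0.627·0.560) = 1.1867/1.3509 = 0.8784
Converting back: u = 0.8784 × 3.00 × 10^8 m/s.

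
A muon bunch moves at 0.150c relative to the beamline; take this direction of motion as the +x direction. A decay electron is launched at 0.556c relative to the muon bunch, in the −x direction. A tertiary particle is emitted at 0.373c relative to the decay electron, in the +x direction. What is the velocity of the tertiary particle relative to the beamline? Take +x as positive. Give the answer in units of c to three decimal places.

-0.084c

Apply u = (u' + v)/(1 + u'v/c²) successively, working outward toward the beamline.
Start: velocity of the muon bunch relative to the beamline = 0.1500c.
Compose with the decay electron (u' = -0.556 in the muon bunch frame): u_1 = (-0.556 + 0.150) / (1 + (-0.556)·0.150) = -0.4060/0.9166 = -0.4429.
Compose with the tertiary particle (u' = 0.373 in the decay electron frame): u_2 = (0.373 + (-0.443)) / (1 + 0.373·(-0.443)) = -0.0699/0.8348 = -0.0838.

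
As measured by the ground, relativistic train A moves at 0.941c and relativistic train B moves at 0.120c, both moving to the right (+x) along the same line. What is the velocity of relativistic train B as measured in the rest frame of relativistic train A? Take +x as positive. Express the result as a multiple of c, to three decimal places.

β_A = 0.941, β_B = 0.120.
Transform to A's frame with the inverse velocity-addition law: u' = (u − v)/(1 − uv/c²), taking u = β_B and v = β_A.
u' = (0.120 − 0.941) / (1 − (0.941)(0.120)) = -0.8210/0.8871 = -0.9255.

-0.926c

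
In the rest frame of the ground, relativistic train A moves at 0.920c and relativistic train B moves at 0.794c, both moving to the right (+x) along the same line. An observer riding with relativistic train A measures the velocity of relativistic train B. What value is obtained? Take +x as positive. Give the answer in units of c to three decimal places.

β_A = 0.920, β_B = 0.794.
Transform to A's frame with the inverse velocity-addition law: u' = (u − v)/(1 − uv/c²), taking u = β_B and v = β_A.
u' = (0.794 − 0.920) / (1 − (0.920)(0.794)) = -0.1260/0.2695 = -0.4675.

-0.467c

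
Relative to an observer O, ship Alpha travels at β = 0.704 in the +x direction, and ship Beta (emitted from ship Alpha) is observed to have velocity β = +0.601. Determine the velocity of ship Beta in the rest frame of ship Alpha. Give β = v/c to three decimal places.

β = -0.179

Invert the composition law: u' = (u − v)/(1 − uv/c²).
u' = (0.601 − 0.704) / (1 − (0.601)(0.704)) = -0.1030/0.5769 = -0.1785.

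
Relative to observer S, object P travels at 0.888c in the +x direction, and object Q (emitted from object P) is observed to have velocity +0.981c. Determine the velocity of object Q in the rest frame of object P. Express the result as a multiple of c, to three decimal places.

Invert the composition law: u' = (u − v)/(1 − uv/c²).
u' = (0.981 − 0.888) / (1 − (0.981)(0.888)) = 0.0930/0.1289 = 0.7216.

+0.722c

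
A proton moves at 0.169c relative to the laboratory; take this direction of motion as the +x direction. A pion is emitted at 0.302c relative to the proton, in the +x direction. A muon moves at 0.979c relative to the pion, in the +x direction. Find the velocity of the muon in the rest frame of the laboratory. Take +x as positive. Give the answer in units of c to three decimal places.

Apply u = (u' + v)/(1 + u'v/c²) successively, working outward toward the laboratory.
Start: velocity of the proton relative to the laboratory = 0.1690c.
Compose with the pion (u' = 0.302 in the proton frame): u_1 = (0.302 + 0.169) / (1 + 0.302·0.169) = 0.4710/1.0510 = 0.4481.
Compose with the muon (u' = 0.979 in the pion frame): u_2 = (0.979 + 0.448) / (1 + 0.979·0.448) = 1.4271/1.4387 = 0.9919.

0.992c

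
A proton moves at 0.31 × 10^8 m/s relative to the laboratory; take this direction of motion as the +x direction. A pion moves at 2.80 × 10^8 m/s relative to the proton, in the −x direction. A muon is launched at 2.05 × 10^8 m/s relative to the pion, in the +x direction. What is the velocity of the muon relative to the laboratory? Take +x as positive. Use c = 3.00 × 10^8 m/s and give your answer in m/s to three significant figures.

Apply u = (u' + v)/(1 + u'v/c²) successively, working outward toward the laboratory.
(Dividing each given speed by c = 3.00 × 10^8 m/s to work in units of c.)
Start: velocity of the proton relative to the laboratory = 0.1033c.
Compose with the pion (u' = -0.933 in the proton frame): u_1 = (-0.933 + 0.103) / (1 + (-0.933)·0.103) = -0.8300/0.9036 = -0.9186.
Compose with the muon (u' = 0.683 in the pion frame): u_2 = (0.683 + (-0.919)) / (1 + 0.683·(-0.919)) = -0.2353/0.3723 = -0.6319.
So u = -0.6319 × 3.00 × 10^8 m/s.

-1.90 × 10^8 m/s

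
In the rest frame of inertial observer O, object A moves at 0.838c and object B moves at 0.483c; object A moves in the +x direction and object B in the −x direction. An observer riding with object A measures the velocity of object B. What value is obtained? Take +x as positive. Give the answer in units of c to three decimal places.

β_A = 0.838, β_B = -0.483.
Transform to A's frame with the inverse velocity-addition law: u' = (u − v)/(1 − uv/c²), taking u = β_B and v = β_A.
u' = (-0.483 − 0.838) / (1 − (0.838)(-0.483)) = -1.3210/1.4048 = -0.9404.

-0.940c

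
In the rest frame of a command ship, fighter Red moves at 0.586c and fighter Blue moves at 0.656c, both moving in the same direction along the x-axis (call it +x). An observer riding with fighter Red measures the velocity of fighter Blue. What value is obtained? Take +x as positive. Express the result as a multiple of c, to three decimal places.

β_A = 0.586, β_B = 0.656.
Transform to A's frame with the inverse velocity-addition law: u' = (u − v)/(1 − uv/c²), taking u = β_B and v = β_A.
u' = (0.656 − 0.586) / (1 − (0.586)(0.656)) = 0.0700/0.6156 = 0.1137.

+0.114c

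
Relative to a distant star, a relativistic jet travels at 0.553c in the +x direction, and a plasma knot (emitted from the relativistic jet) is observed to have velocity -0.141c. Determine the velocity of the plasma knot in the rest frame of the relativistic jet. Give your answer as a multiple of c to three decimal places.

-0.644c

Invert the composition law: u' = (u − v)/(1 − uv/c²).
u' = (-0.141 − 0.553) / (1 − (-0.141)(0.553)) = -0.6940/1.0780 = -0.6438.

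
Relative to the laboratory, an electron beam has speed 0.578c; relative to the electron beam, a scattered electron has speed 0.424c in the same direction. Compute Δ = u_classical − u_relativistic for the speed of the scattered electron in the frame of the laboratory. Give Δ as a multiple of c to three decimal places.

Galilean: u_cl = 0.424 + 0.578 = 1.0020.
Relativistic: u_rel = (0.424 + 0.578) / (1 + 0.424·0.578) = 1.0020/1.2451 = 0.8048.
Δ = 1.0020 − 0.8048 = 0.1972.
(The classical prediction exceeds c; the relativistic result does not.)

Δ = 0.197c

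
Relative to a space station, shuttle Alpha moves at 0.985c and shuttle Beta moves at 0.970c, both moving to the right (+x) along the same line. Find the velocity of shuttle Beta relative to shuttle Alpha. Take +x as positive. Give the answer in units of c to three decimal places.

β_A = 0.985, β_B = 0.970.
Transform to A's frame with the inverse velocity-addition law: u' = (u − v)/(1 − uv/c²), taking u = β_B and v = β_A.
u' = (0.970 − 0.985) / (1 − (0.985)(0.970)) = -0.0150/0.0445 = -0.3367.

-0.337c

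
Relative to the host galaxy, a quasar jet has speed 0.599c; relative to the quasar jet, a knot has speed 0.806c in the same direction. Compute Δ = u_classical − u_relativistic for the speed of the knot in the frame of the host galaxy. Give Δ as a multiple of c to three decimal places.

Galilean: u_cl = 0.806 + 0.599 = 1.4050.
Relativistic: u_rel = (0.806 + 0.599) / (1 + 0.806·0.599) = 1.4050/1.4828 = 0.9475.
Δ = 1.4050 − 0.9475 = 0.4575.
(The classical prediction exceeds c; the relativistic result does not.)

Δ = 0.457c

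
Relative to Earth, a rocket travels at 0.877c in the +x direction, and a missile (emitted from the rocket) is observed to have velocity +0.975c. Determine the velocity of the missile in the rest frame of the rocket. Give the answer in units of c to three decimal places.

Invert the composition law: u' = (u − v)/(1 − uv/c²).
u' = (0.975 − 0.877) / (1 − (0.975)(0.877)) = 0.0980/0.1449 = 0.6762.

+0.676c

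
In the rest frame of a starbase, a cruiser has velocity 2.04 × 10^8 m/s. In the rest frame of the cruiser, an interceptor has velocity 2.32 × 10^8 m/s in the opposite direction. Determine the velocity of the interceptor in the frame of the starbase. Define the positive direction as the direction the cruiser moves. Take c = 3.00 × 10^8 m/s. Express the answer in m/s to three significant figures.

In units of c (dividing by 3.00 × 10^8 m/s): v = 0.680, u' = -0.773.
u = (u' + v)/(1 + u'v/c²):
u = (-0.773 + 0.680) / (1 + (-0.773)·0.680) = -0.0933/0.4741 = -0.1969
(Galilean addition would give -0.093c.)
Converting back: u = -0.1969 × 3.00 × 10^8 m/s.

-5.91 × 10^7 m/s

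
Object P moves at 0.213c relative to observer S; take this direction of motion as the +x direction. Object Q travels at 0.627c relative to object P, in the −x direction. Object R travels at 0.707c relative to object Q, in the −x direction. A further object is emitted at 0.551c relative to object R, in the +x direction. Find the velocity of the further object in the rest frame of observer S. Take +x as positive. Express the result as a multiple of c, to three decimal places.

Apply u = (u' + v)/(1 + u'v/c²) successively, working outward toward observer S.
Start: velocity of object P relative to observer S = 0.2130c.
Compose with object Q (u' = -0.627 in object P frame): u_1 = (-0.627 + 0.213) / (1 + (-0.627)·0.213) = -0.4140/0.8664 = -0.4778.
Compose with object R (u' = -0.707 in object Q frame): u_2 = (-0.707 + (-0.478)) / (1 + (-0.707)·(-0.478)) = -1.1848/1.3378 = -0.8856.
Compose with the further object (u' = 0.551 in object R frame): u_3 = (0.551 + (-0.886)) / (1 + 0.551·(-0.886)) = -0.3346/0.5120 = -0.6536.

-0.654c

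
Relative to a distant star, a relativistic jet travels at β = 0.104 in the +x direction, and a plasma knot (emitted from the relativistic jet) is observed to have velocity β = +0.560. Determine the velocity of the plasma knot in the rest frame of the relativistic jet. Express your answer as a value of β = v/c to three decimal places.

β = +0.484

Invert the composition law: u' = (u − v)/(1 − uv/c²).
u' = (0.560 − 0.104) / (1 − (0.560)(0.104)) = 0.4560/0.9418 = 0.4842.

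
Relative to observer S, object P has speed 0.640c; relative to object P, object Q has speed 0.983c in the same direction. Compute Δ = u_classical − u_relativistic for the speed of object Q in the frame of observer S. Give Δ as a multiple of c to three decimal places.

Galilean: u_cl = 0.983 + 0.640 = 1.6230.
Relativistic: u_rel = (0.983 + 0.640) / (1 + 0.983·0.640) = 1.6230/1.6291 = 0.9962.
Δ = 1.6230 − 0.9962 = 0.6268.
(The classical prediction exceeds c; the relativistic result does not.)

Δ = 0.627c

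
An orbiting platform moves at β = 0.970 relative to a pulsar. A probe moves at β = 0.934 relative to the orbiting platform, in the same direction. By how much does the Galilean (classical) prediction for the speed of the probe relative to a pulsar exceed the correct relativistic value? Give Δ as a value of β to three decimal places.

Δ = 0.905

Galilean: u_cl = 0.934 + 0.970 = 1.9040.
Relativistic: u_rel = (0.934 + 0.970) / (1 + 0.934·0.970) = 1.9040/1.9060 = 0.9990.
Δ = 1.9040 − 0.9990 = 0.9050.
(The classical prediction exceeds c; the relativistic result does not.)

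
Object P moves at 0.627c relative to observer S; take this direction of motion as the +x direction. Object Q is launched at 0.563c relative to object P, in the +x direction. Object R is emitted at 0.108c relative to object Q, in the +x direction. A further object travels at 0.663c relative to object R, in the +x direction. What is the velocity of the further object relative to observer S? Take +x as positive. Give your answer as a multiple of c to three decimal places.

Apply u = (u' + v)/(1 + u'v/c²) successively, working outward toward observer S.
Start: velocity of object P relative to observer S = 0.6270c.
Compose with object Q (u' = 0.563 in object P frame): u_1 = (0.563 + 0.627) / (1 + 0.563·0.627) = 1.1900/1.3530 = 0.8795.
Compose with object R (u' = 0.108 in object Q frame): u_2 = (0.108 + 0.880) / (1 + 0.108·0.880) = 0.9875/1.0950 = 0.9019.
Compose with the further object (u' = 0.663 in object R frame): u_3 = (0.663 + 0.902) / (1 + 0.663·0.902) = 1.5649/1.5979 = 0.9793.

0.979c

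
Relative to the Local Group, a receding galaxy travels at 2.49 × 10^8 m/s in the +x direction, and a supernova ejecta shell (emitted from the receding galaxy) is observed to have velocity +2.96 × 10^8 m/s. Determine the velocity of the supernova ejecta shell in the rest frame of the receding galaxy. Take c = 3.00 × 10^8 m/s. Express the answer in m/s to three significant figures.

+2.60 × 10^8 m/s

v = 0.830c, u = 0.987c.
Invert the composition law: u' = (u − v)/(1 − uv/c²).
u' = (0.987 − 0.830) / (1 − (0.987)(0.830)) = 0.1567/0.1811 = 0.8652.
u' = 0.8652 × 3.00 × 10^8 m/s.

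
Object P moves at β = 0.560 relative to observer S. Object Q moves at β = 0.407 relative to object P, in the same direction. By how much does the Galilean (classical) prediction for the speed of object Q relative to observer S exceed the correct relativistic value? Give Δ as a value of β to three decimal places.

Δ = 0.179

Galilean: u_cl = 0.407 + 0.560 = 0.9670.
Relativistic: u_rel = (0.407 + 0.560) / (1 + 0.407·0.560) = 0.9670/1.2279 = 0.7875.
Δ = 0.9670 − 0.7875 = 0.1795.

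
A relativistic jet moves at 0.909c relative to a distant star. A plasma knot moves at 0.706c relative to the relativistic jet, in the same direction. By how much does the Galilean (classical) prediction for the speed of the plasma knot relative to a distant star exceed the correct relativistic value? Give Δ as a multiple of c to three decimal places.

Galilean: u_cl = 0.706 + 0.909 = 1.6150.
Relativistic: u_rel = (0.706 + 0.909) / (1 + 0.706·0.909) = 1.6150/1.6418 = 0.9837.
Δ = 1.6150 − 0.9837 = 0.6313.
(The classical prediction exceeds c; the relativistic result does not.)

Δ = 0.631c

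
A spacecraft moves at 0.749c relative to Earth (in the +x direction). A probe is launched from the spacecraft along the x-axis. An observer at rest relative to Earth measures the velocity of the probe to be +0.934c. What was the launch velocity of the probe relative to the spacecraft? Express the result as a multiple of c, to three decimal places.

Invert the composition law: u' = (u − v)/(1 − uv/c²).
u' = (0.934 − 0.749) / (1 − (0.934)(0.749)) = 0.1850/0.3004 = 0.6158.

+0.616c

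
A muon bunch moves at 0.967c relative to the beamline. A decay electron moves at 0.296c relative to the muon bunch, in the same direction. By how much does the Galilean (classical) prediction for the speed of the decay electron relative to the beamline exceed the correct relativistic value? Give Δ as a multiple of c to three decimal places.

Galilean: u_cl = 0.296 + 0.967 = 1.2630.
Relativistic: u_rel = (0.296 + 0.967) / (1 + 0.296·0.967) = 1.2630/1.2862 = 0.9819.
Δ = 1.2630 − 0.9819 = 0.2811.
(The classical prediction exceeds c; the relativistic result does not.)

Δ = 0.281c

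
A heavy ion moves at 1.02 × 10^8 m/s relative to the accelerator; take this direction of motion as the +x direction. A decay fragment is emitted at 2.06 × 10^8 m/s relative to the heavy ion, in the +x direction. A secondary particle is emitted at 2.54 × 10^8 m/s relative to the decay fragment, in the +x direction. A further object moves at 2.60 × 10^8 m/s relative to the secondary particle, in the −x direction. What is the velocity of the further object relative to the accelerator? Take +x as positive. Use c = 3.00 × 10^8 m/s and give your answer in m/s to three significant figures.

+2.42 × 10^8 m/s

Apply u = (u' + v)/(1 + u'v/c²) successively, working outward toward the accelerator.
(Dividing each given speed by c = 3.00 × 10^8 m/s to work in units of c.)
Start: velocity of the heavy ion relative to the accelerator = 0.3400c.
Compose with the decay fragment (u' = 0.687 in the heavy ion frame): u_1 = (0.687 + 0.340) / (1 + 0.687·0.340) = 1.0267/1.2335 = 0.8323.
Compose with the secondary particle (u' = 0.847 in the decay fragment frame): u_2 = (0.847 + 0.832) / (1 + 0.847·0.832) = 1.6790/1.7047 = 0.9849.
Compose with the further object (u' = -0.867 in the secondary particle frame): u_3 = (-0.867 + 0.985) / (1 + (-0.867)·0.985) = 0.1183/0.1464 = 0.8077.
So u = 0.8077 × 3.00 × 10^8 m/s.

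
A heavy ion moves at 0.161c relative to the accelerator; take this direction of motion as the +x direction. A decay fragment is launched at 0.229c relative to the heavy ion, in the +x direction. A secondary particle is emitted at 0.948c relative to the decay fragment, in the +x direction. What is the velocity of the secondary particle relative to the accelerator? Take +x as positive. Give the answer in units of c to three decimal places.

0.976c

Apply u = (u' + v)/(1 + u'v/c²) successively, working outward toward the accelerator.
Start: velocity of the heavy ion relative to the accelerator = 0.1610c.
Compose with the decay fragment (u' = 0.229 in the heavy ion frame): u_1 = (0.229 + 0.161) / (1 + 0.229·0.161) = 0.3900/1.0369 = 0.3761.
Compose with the secondary particle (u' = 0.948 in the decay fragment frame): u_2 = (0.948 + 0.376) / (1 + 0.948·0.376) = 1.3241/1.3566 = 0.9761.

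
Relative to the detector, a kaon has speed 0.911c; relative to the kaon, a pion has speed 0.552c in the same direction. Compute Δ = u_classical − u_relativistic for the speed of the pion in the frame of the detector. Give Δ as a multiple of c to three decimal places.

Galilean: u_cl = 0.552 + 0.911 = 1.4630.
Relativistic: u_rel = (0.552 + 0.911) / (1 + 0.552·0.911) = 1.4630/1.5029 = 0.9735.
Δ = 1.4630 − 0.9735 = 0.4895.
(The classical prediction exceeds c; the relativistic result does not.)

Δ = 0.490c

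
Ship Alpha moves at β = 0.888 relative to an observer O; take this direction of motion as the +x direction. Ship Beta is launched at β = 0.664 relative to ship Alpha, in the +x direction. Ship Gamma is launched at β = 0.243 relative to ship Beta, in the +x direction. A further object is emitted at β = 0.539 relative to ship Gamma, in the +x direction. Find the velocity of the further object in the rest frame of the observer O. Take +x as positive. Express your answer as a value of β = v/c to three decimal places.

Apply u = (u' + v)/(1 + u'v/c²) successively, working outward toward the observer O.
Start: velocity of ship Alpha relative to the observer O = 0.8880c.
Compose with ship Beta (u' = 0.664 in ship Alpha frame): u_1 = (0.664 + 0.888) / (1 + 0.664·0.888) = 1.5520/1.5896 = 0.9763.
Compose with ship Gamma (u' = 0.243 in ship Beta frame): u_2 = (0.243 + 0.976) / (1 + 0.243·0.976) = 1.2193/1.2372 = 0.9855.
Compose with the further object (u' = 0.539 in ship Gamma frame): u_3 = (0.539 + 0.986) / (1 + 0.539·0.986) = 1.5245/1.5312 = 0.9956.

β = 0.996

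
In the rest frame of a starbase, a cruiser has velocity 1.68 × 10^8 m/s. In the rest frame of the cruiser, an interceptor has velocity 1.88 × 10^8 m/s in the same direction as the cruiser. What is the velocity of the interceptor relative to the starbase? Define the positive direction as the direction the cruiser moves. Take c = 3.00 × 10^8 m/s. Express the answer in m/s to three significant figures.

In units of c (dividing by 3.00 × 10^8 m/s): v = 0.560, u' = 0.627.
u = (u' + v)/(1 + u'v/c²):
u = (0.627 + 0.560) / (1 + 0.627·0.560) = 1.1867/1.3509 = 0.8784
Converting back: u = 0.8784 × 3.00 × 10^8 m/s.

2.64 × 10^8 m/s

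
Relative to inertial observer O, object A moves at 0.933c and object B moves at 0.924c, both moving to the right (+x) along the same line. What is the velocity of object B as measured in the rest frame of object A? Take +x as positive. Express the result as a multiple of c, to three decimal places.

-0.065c

β_A = 0.933, β_B = 0.924.
Transform to A's frame with the inverse velocity-addition law: u' = (u − v)/(1 − uv/c²), taking u = β_B and v = β_A.
u' = (0.924 − 0.933) / (1 − (0.933)(0.924)) = -0.0090/0.1379 = -0.0653.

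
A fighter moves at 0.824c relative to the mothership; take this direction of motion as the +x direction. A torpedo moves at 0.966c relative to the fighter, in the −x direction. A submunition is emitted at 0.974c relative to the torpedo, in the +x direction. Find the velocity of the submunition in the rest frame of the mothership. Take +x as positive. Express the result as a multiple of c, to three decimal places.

+0.863c

Apply u = (u' + v)/(1 + u'v/c²) successively, working outward toward the mothership.
Start: velocity of the fighter relative to the mothership = 0.8240c.
Compose with the torpedo (u' = -0.966 in the fighter frame): u_1 = (-0.966 + 0.824) / (1 + (-0.966)·0.824) = -0.1420/0.2040 = -0.6960.
Compose with the submunition (u' = 0.974 in the torpedo frame): u_2 = (0.974 + (-0.696)) / (1 + 0.974·(-0.696)) = 0.2780/0.3221 = 0.8631.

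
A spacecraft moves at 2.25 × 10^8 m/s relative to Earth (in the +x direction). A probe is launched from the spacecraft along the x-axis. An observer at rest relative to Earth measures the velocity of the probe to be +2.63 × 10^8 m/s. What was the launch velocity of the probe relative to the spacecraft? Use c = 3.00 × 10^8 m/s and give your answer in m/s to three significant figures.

v = 0.750c, u = 0.877c.
Invert the composition law: u' = (u − v)/(1 − uv/c²).
u' = (0.877 − 0.750) / (1 − (0.877)(0.750)) = 0.1267/0.3425 = 0.3698.
u' = 0.3698 × 3.00 × 10^8 m/s.

+1.11 × 10^8 m/s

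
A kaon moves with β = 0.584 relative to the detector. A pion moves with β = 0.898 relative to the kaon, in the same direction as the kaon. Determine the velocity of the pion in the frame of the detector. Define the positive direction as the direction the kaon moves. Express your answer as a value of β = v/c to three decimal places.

β = 0.972

With v = 0.584 and u' = 0.898 (in units of c),
u = (u' + v)/(1 + u'v/c²):
u = (0.898 + 0.584) / (1 + 0.898·0.584) = 1.4820/1.5244 = 0.9722
(Galilean addition would give +1.482c, exceeding c.)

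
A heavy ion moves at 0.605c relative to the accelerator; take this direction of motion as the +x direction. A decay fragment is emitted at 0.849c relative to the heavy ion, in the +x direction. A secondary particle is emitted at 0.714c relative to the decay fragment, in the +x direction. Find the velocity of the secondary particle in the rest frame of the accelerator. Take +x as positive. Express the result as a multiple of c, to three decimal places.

0.993c

Apply u = (u' + v)/(1 + u'v/c²) successively, working outward toward the accelerator.
Start: velocity of the heavy ion relative to the accelerator = 0.6050c.
Compose with the decay fragment (u' = 0.849 in the heavy ion frame): u_1 = (0.849 + 0.605) / (1 + 0.849·0.605) = 1.4540/1.5136 = 0.9606.
Compose with the secondary particle (u' = 0.714 in the decay fragment frame): u_2 = (0.714 + 0.961) / (1 + 0.714·0.961) = 1.6746/1.6859 = 0.9933.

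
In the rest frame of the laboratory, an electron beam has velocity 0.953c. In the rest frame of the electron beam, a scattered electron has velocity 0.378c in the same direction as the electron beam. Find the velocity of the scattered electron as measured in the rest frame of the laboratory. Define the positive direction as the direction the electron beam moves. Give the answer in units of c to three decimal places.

0.979c

With v = 0.953 and u' = 0.378 (in units of c),
u = (u' + v)/(1 + u'v/c²):
u = (0.378 + 0.953) / (1 + 0.378·0.953) = 1.3310/1.3602 = 0.9785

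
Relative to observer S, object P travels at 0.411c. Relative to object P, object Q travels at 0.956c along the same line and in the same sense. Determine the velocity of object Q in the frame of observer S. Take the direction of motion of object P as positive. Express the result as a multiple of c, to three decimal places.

With v = 0.411 and u' = 0.956 (in units of c),
u = (u' + v)/(1 + u'v/c²):
u = (0.956 + 0.411) / (1 + 0.956·0.411) = 1.3670/1.3929 = 0.9814
(Galilean addition would give +1.367c, exceeding c.)

0.981c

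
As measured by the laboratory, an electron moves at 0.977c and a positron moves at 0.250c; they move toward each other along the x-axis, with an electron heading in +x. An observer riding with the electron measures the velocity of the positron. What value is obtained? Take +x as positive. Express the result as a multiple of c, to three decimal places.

β_A = 0.977, β_B = -0.250.
Transform to A's frame with the inverse velocity-addition law: u' = (u − v)/(1 − uv/c²), taking u = β_B and v = β_A.
u' = (-0.250 − 0.977) / (1 − (0.977)(-0.250)) = -1.2270/1.2443 = -0.9861.

-0.986c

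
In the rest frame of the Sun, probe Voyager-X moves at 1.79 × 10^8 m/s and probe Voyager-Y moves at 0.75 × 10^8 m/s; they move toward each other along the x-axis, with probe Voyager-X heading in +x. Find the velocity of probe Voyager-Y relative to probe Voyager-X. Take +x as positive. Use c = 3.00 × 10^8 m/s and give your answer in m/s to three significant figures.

β_A = 0.597, β_B = -0.250 (dividing each by c = 3.00 × 10^8 m/s).
Transform to A's frame with the inverse velocity-addition law: u' = (u − v)/(1 − uv/c²), taking u = β_B and v = β_A.
u' = (-0.250 − 0.597) / (1 − (0.597)(-0.250)) = -0.8467/1.1492 = -0.7368.
u' = -0.7368 × 3.00 × 10^8 m/s.

-2.21 × 10^8 m/s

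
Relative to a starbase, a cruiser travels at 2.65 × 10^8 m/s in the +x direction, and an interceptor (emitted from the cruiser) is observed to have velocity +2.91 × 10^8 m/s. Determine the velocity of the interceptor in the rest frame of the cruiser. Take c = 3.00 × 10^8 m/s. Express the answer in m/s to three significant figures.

v = 0.883c, u = 0.970c.
Invert the composition law: u' = (u − v)/(1 − uv/c²).
u' = (0.970 − 0.883) / (1 − (0.970)(0.883)) = 0.0867/0.1432 = 0.6054.
u' = 0.6054 × 3.00 × 10^8 m/s.

+1.82 × 10^8 m/s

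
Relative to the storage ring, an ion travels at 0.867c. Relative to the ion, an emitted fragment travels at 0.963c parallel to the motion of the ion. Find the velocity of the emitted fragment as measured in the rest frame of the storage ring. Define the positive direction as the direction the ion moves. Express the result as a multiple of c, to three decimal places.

With v = 0.867 and u' = 0.963 (in units of c),
u = (u' + v)/(1 + u'v/c²):
u = (0.963 + 0.867) / (1 + 0.963·0.867) = 1.8300/1.8349 = 0.9973

0.997c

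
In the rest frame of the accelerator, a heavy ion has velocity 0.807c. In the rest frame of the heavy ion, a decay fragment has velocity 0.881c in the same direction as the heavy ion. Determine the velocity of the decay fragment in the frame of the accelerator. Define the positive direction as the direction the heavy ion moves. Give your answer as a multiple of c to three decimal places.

With v = 0.807 and u' = 0.881 (in units of c),
u = (u' + v)/(1 + u'v/c²):
u = (0.881 + 0.807) / (1 + 0.881·0.807) = 1.6880/1.7110 = 0.9866

0.987c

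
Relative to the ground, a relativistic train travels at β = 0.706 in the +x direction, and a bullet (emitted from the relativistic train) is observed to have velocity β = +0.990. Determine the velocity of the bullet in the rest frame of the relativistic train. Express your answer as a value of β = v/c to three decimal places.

β = +0.943

Invert the composition law: u' = (u − v)/(1 − uv/c²).
u' = (0.990 − 0.706) / (1 − (0.990)(0.706)) = 0.2840/0.3011 = 0.9433.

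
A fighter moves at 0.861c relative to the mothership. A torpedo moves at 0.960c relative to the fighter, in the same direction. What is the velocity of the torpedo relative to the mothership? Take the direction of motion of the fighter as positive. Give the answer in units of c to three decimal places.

With v = 0.861 and u' = 0.960 (in units of c),
u = (u' + v)/(1 + u'v/c²):
u = (0.960 + 0.861) / (1 + 0.960·0.861) = 1.8210/1.8266 = 0.9970
(Galilean addition would give +1.821c, exceeding c.)

0.997c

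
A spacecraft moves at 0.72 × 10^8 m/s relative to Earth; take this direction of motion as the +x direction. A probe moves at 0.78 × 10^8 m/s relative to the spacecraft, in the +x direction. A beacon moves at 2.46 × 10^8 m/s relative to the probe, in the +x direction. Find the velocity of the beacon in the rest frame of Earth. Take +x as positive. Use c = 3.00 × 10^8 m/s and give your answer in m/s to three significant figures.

Apply u = (u' + v)/(1 + u'v/c²) successively, working outward toward Earth.
(Dividing each given speed by c = 3.00 × 10^8 m/s to work in units of c.)
Start: velocity of the spacecraft relative to Earth = 0.2400c.
Compose with the probe (u' = 0.260 in the spacecraft frame): u_1 = (0.260 + 0.240) / (1 + 0.260·0.240) = 0.5000/1.0624 = 0.4706.
Compose with the beacon (u' = 0.820 in the probe frame): u_2 = (0.820 + 0.471) / (1 + 0.820·0.471) = 1.2906/1.3859 = 0.9312.
So u = 0.9312 × 3.00 × 10^8 m/s.

2.79 × 10^8 m/s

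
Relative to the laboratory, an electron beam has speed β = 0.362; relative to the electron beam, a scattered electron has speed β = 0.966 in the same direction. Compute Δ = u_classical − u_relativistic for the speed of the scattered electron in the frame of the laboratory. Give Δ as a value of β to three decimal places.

Δ = 0.344

Galilean: u_cl = 0.966 + 0.362 = 1.3280.
Relativistic: u_rel = (0.966 + 0.362) / (1 + 0.966·0.362) = 1.3280/1.3497 = 0.9839.
Δ = 1.3280 − 0.9839 = 0.3441.
(The classical prediction exceeds c; the relativistic result does not.)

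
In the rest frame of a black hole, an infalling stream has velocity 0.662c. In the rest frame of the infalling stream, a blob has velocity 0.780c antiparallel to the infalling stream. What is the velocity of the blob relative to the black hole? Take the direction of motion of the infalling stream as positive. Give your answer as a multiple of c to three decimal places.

With v = 0.662 and u' = -0.780 (in units of c),
u = (u' + v)/(1 + u'v/c²):
u = (-0.780 + 0.662) / (1 + (-0.780)·0.662) = -0.1180/0.4836 = -0.2440

-0.244c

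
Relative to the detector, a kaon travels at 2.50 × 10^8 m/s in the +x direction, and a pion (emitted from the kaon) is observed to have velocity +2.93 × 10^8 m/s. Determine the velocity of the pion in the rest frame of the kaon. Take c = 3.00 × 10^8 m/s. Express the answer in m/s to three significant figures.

+2.31 × 10^8 m/s

v = 0.833c, u = 0.977c.
Invert the composition law: u' = (u − v)/(1 − uv/c²).
u' = (0.977 − 0.833) / (1 − (0.977)(0.833)) = 0.1433/0.1861 = 0.7701.
u' = 0.7701 × 3.00 × 10^8 m/s.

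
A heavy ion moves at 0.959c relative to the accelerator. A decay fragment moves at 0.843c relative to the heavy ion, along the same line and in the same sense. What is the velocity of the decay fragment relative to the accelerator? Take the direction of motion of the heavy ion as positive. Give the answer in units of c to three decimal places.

With v = 0.959 and u' = 0.843 (in units of c),
u = (u' + v)/(1 + u'v/c²):
u = (0.843 + 0.959) / (1 + 0.843·0.959) = 1.8020/1.8084 = 0.9964
(Galilean addition would give +1.802c, exceeding c.)

0.996c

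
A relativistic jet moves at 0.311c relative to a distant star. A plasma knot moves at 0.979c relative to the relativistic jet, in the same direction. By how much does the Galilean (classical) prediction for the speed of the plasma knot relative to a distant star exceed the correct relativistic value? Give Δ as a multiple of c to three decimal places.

Galilean: u_cl = 0.979 + 0.311 = 1.2900.
Relativistic: u_rel = (0.979 + 0.311) / (1 + 0.979·0.311) = 1.2900/1.3045 = 0.9889.
Δ = 1.2900 − 0.9889 = 0.3011.
(The classical prediction exceeds c; the relativistic result does not.)

Δ = 0.301c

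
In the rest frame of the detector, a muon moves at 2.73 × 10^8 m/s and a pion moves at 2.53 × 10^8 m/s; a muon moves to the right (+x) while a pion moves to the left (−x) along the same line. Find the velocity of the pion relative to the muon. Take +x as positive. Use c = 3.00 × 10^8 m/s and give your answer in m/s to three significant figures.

-2.98 × 10^8 m/s

β_A = 0.910, β_B = -0.843 (dividing each by c = 3.00 × 10^8 m/s).
Transform to A's frame with the inverse velocity-addition law: u' = (u − v)/(1 − uv/c²), taking u = β_B and v = β_A.
u' = (-0.843 − 0.910) / (1 − (0.910)(-0.843)) = -1.7533/1.7674 = -0.9920.
u' = -0.9920 × 3.00 × 10^8 m/s.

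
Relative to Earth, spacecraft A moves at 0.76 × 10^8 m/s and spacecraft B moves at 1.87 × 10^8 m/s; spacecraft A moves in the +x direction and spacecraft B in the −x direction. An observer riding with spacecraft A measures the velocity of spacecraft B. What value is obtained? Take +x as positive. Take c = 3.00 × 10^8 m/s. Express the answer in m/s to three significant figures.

-2.27 × 10^8 m/s

β_A = 0.253, β_B = -0.623 (dividing each by c = 3.00 × 10^8 m/s).
Transform to A's frame with the inverse velocity-addition law: u' = (u − v)/(1 − uv/c²), taking u = β_B and v = β_A.
u' = (-0.623 − 0.253) / (1 − (0.253)(-0.623)) = -0.8767/1.1579 = -0.7571.
u' = -0.7571 × 3.00 × 10^8 m/s.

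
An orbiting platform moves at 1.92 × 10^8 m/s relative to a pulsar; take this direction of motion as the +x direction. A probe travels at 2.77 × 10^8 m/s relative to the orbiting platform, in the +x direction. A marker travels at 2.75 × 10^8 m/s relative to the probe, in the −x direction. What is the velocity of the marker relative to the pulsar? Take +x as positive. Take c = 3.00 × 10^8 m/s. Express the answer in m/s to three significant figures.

Apply u = (u' + v)/(1 + u'v/c²) successively, working outward toward the pulsar.
(Dividing each given speed by c = 3.00 × 10^8 m/s to work in units of c.)
Start: velocity of the orbiting platform relative to the pulsar = 0.6400c.
Compose with the probe (u' = 0.923 in the orbiting platform frame): u_1 = (0.923 + 0.640) / (1 + 0.923·0.640) = 1.5633/1.5909 = 0.9827.
Compose with the marker (u' = -0.917 in the probe frame): u_2 = (-0.917 + 0.983) / (1 + (-0.917)·0.983) = 0.0660/0.0992 = 0.6649.
So u = 0.6649 × 3.00 × 10^8 m/s.

+1.99 × 10^8 m/s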